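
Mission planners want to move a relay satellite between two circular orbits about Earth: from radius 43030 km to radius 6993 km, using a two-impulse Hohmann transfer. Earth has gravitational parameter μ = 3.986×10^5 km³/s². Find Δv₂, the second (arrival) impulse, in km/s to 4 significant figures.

Semi-major axis of the transfer orbit: a_t = (43030 + 6993)/2 = 25011.5 km.
On the circular orbit at r = 6993 km, v_c = √(μ/r) = 7.550 km/s.
Vis-viva on the transfer ellipse at r = 6993 km gives v_t = √[μ(2/r − 1/a_t)] = 9.903 km/s.
Δv₂ = |v_t − v_c| = |9.903 − 7.550| = 2.353 km/s.

Δv₂ = 2.353 km/s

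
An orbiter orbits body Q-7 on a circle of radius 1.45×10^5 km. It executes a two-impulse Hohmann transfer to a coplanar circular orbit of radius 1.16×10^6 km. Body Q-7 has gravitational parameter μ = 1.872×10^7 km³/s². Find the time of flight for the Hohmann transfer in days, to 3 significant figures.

t = 4.43 days

Transfer-ellipse semi-major axis a_t = (r₁ + r₂)/2 = (1.450×10^5 + 1.160×10^6)/2 = 6.525×10^5 km.
Transfer time t = π√(a_t³/μ) = π√((6.525×10^5)³ / 1.872×10^7) = 3.827×10^5 s.
Converting: 3.827×10^5 s ÷ 86400 s/day = 4.43 days.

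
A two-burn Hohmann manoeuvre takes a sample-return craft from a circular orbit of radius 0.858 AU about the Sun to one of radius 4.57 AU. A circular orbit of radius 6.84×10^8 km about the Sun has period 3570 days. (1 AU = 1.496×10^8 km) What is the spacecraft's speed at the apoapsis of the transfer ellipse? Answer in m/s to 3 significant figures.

v = 7840 m/s

From Kepler's third law T² = 4π²r³/μ at r = 6.84×10^8 km, T = 3570 days = 3570 × 86400 s = 3.08448×10^8 s: μ = 4π²r³/T² = 1.32790×10^11 km³/s².
In km: r₁ = 0.858 × 1.496×10^8 = 1.283568×10^8 km; r₂ = 4.57 × 1.496×10^8 = 6.83672×10^8 km.
Transfer-ellipse semi-major axis a_t = (r₁ + r₂)/2 = (1.283568×10^8 + 6.83672×10^8)/2 = 4.060144×10^8 km.
At apoapsis, r = 6.83672×10^8 km.
Vis-viva: v = √[μ(2/r − 1/a_t)] = √[1.32790×10^11 × (2/6.83672×10^8 − 1/4.060144×10^8)] = 7.836 km/s.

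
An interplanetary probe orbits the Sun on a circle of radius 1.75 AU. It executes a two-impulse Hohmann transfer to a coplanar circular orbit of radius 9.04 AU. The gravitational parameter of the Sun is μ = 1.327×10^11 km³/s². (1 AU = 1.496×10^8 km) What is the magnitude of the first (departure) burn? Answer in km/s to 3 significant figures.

In km: r₁ = 1.75 × 1.496×10^8 = 2.618×10^8 km; r₂ = 9.04 × 1.496×10^8 = 1.352384×10^9 km.
The Hohmann ellipse has a_t = (r₁ + r₂)/2 = 8.07092×10^8 km.
Circular speed at r = 2.618×10^8 km: v_c = √(μ/r) = 22.514 km/s.
Vis-viva on the transfer ellipse at r = 2.618×10^8 km gives v_t = √[μ(2/r − 1/a_t)] = 29.143 km/s.
Δv₁ = |v_t − v_c| = |29.143 − 22.514| = 6.629 km/s.

Δv₁ = 6.63 km/s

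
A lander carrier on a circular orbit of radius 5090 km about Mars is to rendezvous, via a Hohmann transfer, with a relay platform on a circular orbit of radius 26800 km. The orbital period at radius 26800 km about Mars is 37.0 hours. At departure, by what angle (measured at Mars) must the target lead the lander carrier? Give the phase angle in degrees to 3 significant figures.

φ = 97.4°

From Kepler's third law T² = 4π²r³/μ at r = 26800 km, T = 37.0 hours = 37.0 × 3600 s = 1.332×10^5 s: μ = 4π²r³/T² = 42830.7 km³/s².
The Hohmann ellipse has a_t = (r₁ + r₂)/2 = 15945 km.
The half-period of the transfer ellipse is t = π√(a_t³/μ) = 30564 s.
Target angular speed ω₂ = √(μ/r₂³) = 4.7171×10^-5 rad/s.
Angle swept by the target during transfer: ω₂·t = 1.44173 rad = 82.61°.
Arrival is 180° from departure on the ellipse, so φ = 180° − 82.61° = 97.4°.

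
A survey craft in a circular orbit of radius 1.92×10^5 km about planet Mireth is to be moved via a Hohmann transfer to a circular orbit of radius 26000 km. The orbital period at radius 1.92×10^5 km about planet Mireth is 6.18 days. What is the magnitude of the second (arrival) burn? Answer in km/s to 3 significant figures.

From Kepler's third law T² = 4π²r³/μ at r = 1.92×10^5 km, T = 6.18 days = 6.18 × 86400 s = 5.33952×10^5 s: μ = 4π²r³/T² = 9.80074×10^5 km³/s².
The Hohmann ellipse has a_t = (r₁ + r₂)/2 = 1.090×10^5 km.
Circular speed at r = 26000 km: v_c = √(μ/r) = 6.140 km/s.
Transfer-orbit speed at the same r (vis-viva, a = a_t): v_t = √[μ(2/r − 1/a_t)] = 8.149 km/s.
Δv₂ = |v_t − v_c| = |8.149 − 6.140| = 2.009 km/s.

Δv₂ = 2.01 km/s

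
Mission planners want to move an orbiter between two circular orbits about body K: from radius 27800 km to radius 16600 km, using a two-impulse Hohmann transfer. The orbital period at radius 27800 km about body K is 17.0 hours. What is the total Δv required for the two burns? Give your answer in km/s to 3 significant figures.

Δv = 0.826 km/s

From Kepler's third law T² = 4π²r³/μ at r = 27800 km, T = 17.0 hours = 17.0 × 3600 s = 61200 s: μ = 4π²r³/T² = 2.26460×10^5 km³/s².
Transfer-ellipse semi-major axis a_t = (r₁ + r₂)/2 = (27800 + 16600)/2 = 22200 km.
At r₁ the circular-orbit speed is v₁ = √(μ/r₁) = 2.8541 km/s.
Transfer-orbit speed at r₁ (vis-viva equation): v_a = √[μ(2/r₁ − 1/a_t)] = 2.4680 km/s.
First burn Δv₁ = |v_a − v₁| = 0.3861 km/s.
Circular speed at r₂: v₂ = √(μ/r₂) = 3.6935 km/s.
Transfer-orbit speed at r₂: v_p = √[μ(2/r₂ − 1/a_t)] = 4.1332 km/s.
Second burn Δv₂ = |v₂ − v_p| = 0.4397 km/s.
Δv = Δv₁ + Δv₂ = 0.3861 + 0.4397 = 0.8258 km/s.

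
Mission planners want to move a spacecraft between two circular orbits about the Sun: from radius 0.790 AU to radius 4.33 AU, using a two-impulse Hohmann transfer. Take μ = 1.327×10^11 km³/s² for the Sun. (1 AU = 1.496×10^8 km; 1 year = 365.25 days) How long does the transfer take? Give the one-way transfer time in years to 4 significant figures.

In km: r₁ = 0.790 × 1.496×10^8 = 1.18184×10^8 km; r₂ = 4.33 × 1.496×10^8 = 6.47768×10^8 km.
Transfer-ellipse semi-major axis a_t = (r₁ + r₂)/2 = (1.18184×10^8 + 6.47768×10^8)/2 = 3.82976×10^8 km.
Half the transfer-orbit period gives t = π√(a_t³/μ) = 6.464×10^7 s.
Converting: 6.464×10^7 s ÷ 3.15576×10^7 s/year (365.25 × 86400) = 2.048 years.

t = 2.048 years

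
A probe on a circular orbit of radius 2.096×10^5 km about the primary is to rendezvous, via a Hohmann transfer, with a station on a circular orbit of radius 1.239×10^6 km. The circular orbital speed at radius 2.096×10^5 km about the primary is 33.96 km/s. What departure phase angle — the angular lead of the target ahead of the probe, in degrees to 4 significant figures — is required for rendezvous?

From the circular-orbit relation v² = μ/r at r = 2.096×10^5 km: μ = v²r = (33.96)² × 2.096×10^5 = 2.41728×10^8 km³/s².
Transfer-ellipse semi-major axis a_t = (r₁ + r₂)/2 = (2.096×10^5 + 1.239×10^6)/2 = 7.243×10^5 km.
The half-period of the transfer ellipse is t = π√(a_t³/μ) = 1.246×10^5 s.
Target angular speed ω₂ = √(μ/r₂³) = 1.127×10^-5 rad/s.
Angle swept by the target during transfer: ω₂·t = 1.4042 rad = 80.45°.
Arrival is 180° from departure on the ellipse, so φ = 180° − 80.45° = 99.55°.

φ = 99.55°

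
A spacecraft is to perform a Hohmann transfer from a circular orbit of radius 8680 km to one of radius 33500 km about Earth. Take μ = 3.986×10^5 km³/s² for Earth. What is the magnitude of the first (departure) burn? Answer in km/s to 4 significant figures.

The Hohmann ellipse has a_t = (r₁ + r₂)/2 = 21090 km.
Circular speed at r = 8680 km: v_c = √(μ/r) = 6.777 km/s.
Vis-viva on the transfer ellipse at r = 8680 km gives v_t = √[μ(2/r − 1/a_t)] = 8.541 km/s.
Δv₁ = |v_t − v_c| = |8.541 − 6.777| = 1.764 km/s.

Δv₁ = 1.764 km/s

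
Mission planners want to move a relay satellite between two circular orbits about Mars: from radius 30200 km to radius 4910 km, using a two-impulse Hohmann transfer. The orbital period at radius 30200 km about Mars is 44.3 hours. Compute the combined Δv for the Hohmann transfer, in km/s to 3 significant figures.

From Kepler's third law T² = 4π²r³/μ at r = 30200 km, T = 44.3 hours = 44.3 × 3600 s = 1.5948×10^5 s: μ = 4π²r³/T² = 42753.1 km³/s².
The Hohmann ellipse has a_t = (r₁ + r₂)/2 = 17555 km.
At r₁ the circular-orbit speed is v₁ = √(μ/r₁) = 1.18982 km/s.
Transfer-orbit speed at r₁ (vis-viva): v_a = √[μ(2/r₁ − 1/a_t)] = 0.629247 km/s.
First burn Δv₁ = |v_a − v₁| = 0.5606 km/s.
Circular speed at r₂: v₂ = √(μ/r₂) = 2.9508 km/s.
Transfer-orbit speed at r₂: v_p = √[μ(2/r₂ − 1/a_t)] = 3.8703 km/s.
Second burn Δv₂ = |v₂ − v_p| = 0.9195 km/s.
Total Δv = Δv₁ + Δv₂ = 1.480 km/s.

Δv = 1.48 km/s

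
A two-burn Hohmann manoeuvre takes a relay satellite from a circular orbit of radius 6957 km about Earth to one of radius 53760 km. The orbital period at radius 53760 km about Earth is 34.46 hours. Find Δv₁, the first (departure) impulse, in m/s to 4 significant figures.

Δv₁ = 2503 m/s

From Kepler's third law T² = 4π²r³/μ at r = 53760 km, T = 34.46 hours = 34.46 × 3600 s = 1.24056×10^5 s: μ = 4π²r³/T² = 3.98568×10^5 km³/s².
Transfer-ellipse semi-major axis a_t = (r₁ + r₂)/2 = (6957 + 53760)/2 = 30358.5 km.
Circular speed at r = 6957 km: v_c = √(μ/r) = 7.5690 km/s.
Vis-viva on the transfer ellipse at r = 6957 km gives v_t = √[μ(2/r − 1/a_t)] = 10.072 km/s.
Δv₁ = |v_t − v_c| = |10.072 − 7.5690| = 2.503 km/s.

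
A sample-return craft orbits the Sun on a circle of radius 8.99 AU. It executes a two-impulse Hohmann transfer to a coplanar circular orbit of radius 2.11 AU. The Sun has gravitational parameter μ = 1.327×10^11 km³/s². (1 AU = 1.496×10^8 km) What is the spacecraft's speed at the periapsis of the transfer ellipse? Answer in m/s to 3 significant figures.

In km: r₁ = 8.99 × 1.496×10^8 = 1.344904×10^9 km; r₂ = 2.11 × 1.496×10^8 = 3.15656×10^8 km.
Transfer-ellipse semi-major axis a_t = (r₁ + r₂)/2 = (1.344904×10^9 + 3.15656×10^8)/2 = 8.3028×10^8 km.
The periapsis of the transfer ellipse is at r = 3.15656×10^8 km.
From the vis-viva equation, v = √[μ(2/r − 1/a_t)] = 26.10 km/s.

v = 26100 m/s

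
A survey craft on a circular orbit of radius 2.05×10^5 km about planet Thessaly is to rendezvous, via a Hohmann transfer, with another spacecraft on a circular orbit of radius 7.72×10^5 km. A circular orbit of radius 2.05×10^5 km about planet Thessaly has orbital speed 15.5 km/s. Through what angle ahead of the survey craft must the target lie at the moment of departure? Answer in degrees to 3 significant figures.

From the circular-orbit relation v² = μ/r at r = 2.05×10^5 km: μ = v²r = (15.5)² × 2.05×10^5 = 4.92512×10^7 km³/s².
Semi-major axis of the transfer orbit: a_t = (2.050×10^5 + 7.720×10^5)/2 = 4.885×10^5 km.
The half-period of the transfer ellipse is t = π√(a_t³/μ) = 1.5284×10^5 s.
Target angular speed ω₂ = √(μ/r₂³) = 1.0346×10^-5 rad/s.
Angle swept by the target during transfer: ω₂·t = 1.5813 rad = 90.60°.
Arrival is 180° from departure on the ellipse, so φ = 180° − 90.60° = 89.4°.

φ = 89.4°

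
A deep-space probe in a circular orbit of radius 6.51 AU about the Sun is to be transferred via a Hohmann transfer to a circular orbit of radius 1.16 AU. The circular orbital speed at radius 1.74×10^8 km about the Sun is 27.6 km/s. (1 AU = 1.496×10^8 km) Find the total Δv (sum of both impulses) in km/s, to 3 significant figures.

Δv = 13.6 km/s

From the circular-orbit relation v² = μ/r at r = 1.74×10^8 km: μ = v²r = (27.6)² × 1.74×10^8 = 1.32546×10^11 km³/s².
In km: r₁ = 6.51 × 1.496×10^8 = 9.73896×10^8 km; r₂ = 1.16 × 1.496×10^8 = 1.73536×10^8 km.
Semi-major axis of the transfer orbit: a_t = (9.73896×10^8 + 1.73536×10^8)/2 = 5.73716×10^8 km.
At r₁ the circular-orbit speed is v₁ = √(μ/r₁) = 11.666 km/s.
Transfer-orbit speed at r₁ (v² = μ(2/r − 1/a)): v_a = √[μ(2/r₁ − 1/a_t)] = 6.4161 km/s.
First burn Δv₁ = |v_a − v₁| = 5.250 km/s.
At r₂, v₂ = √(μ/r₂) = 27.637 km/s.
Transfer-orbit speed at r₂: v_p = √[μ(2/r₂ − 1/a_t)] = 36.008 km/s.
Second burn Δv₂ = |v₂ − v_p| = 8.371 km/s.
Total Δv = Δv₁ + Δv₂ = 13.62 km/s.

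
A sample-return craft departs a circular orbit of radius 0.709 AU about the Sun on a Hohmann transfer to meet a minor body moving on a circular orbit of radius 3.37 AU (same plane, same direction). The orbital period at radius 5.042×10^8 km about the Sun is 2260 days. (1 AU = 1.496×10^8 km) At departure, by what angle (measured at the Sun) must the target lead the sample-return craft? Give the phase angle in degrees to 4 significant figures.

From Kepler's third law T² = 4π²r³/μ at r = 5.042×10^8 km, T = 2260 days = 2260 × 86400 s = 1.95264×10^8 s: μ = 4π²r³/T² = 1.32716×10^11 km³/s².
In km: r₁ = 0.709 × 1.496×10^8 = 1.060664×10^8 km; r₂ = 3.37 × 1.496×10^8 = 5.04152×10^8 km.
Semi-major axis of the transfer orbit: a_t = (1.060664×10^8 + 5.04152×10^8)/2 = 3.051092×10^8 km.
The half-period of the transfer ellipse is t = π√(a_t³/μ) = 4.596×10^7 s.
The target's mean motion on its circular orbit is ω₂ = √(μ/r₂³) = 3.218×10^-8 rad/s.
Angle swept by the target during transfer: ω₂·t = 1.479 rad = 84.74°.
Arrival is 180° from departure on the ellipse, so φ = 180° − 84.74° = 95.26°.

φ = 95.26°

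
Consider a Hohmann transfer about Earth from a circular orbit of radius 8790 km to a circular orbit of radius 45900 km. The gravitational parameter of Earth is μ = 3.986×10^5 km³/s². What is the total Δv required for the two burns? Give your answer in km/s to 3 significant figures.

Δv = 3.27 km/s

The Hohmann ellipse has a_t = (r₁ + r₂)/2 = 27345 km.
Circular speed at r₁: v₁ = √(μ/r₁) = √(3.986×10^5/8790) = 6.734 km/s.
Transfer-orbit speed at r₁ (vis-viva): v_p = √[μ(2/r₁ − 1/a_t)] = 8.725 km/s.
First burn Δv₁ = |v_p − v₁| = 1.991 km/s.
Circular speed at r₂: v₂ = √(μ/r₂) = 2.947 km/s.
Transfer-orbit speed at r₂: v_a = √[μ(2/r₂ − 1/a_t)] = 1.671 km/s.
Second burn Δv₂ = |v₂ − v_a| = 1.276 km/s.
Total Δv = Δv₁ + Δv₂ = 3.267 km/s.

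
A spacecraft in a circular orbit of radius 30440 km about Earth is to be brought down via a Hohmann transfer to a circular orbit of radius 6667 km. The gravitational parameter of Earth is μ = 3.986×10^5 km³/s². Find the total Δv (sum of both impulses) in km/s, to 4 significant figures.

Δv = 3.621 km/s

Semi-major axis of the transfer orbit: a_t = (30440 + 6667)/2 = 18553.5 km.
Circular speed at r₁: v₁ = √(μ/r₁) = √(3.986×10^5/30440) = 3.6186 km/s.
On the transfer ellipse at r₁, vis-viva gives v_a = √[μ(2/r₁ − 1/a_t)] = 2.1692 km/s.
First burn Δv₁ = |v_a − v₁| = 1.449 km/s.
Circular speed at r₂: v₂ = √(μ/r₂) = 7.732 km/s.
Transfer-orbit speed at r₂: v_p = √[μ(2/r₂ − 1/a_t)] = 9.904 km/s.
Second burn Δv₂ = |v₂ − v_p| = 2.172 km/s.
Total Δv = Δv₁ + Δv₂ = 3.621 km/s.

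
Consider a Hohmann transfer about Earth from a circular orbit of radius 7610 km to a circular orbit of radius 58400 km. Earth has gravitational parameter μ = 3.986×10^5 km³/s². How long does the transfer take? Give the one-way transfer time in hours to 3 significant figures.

Semi-major axis of the transfer orbit: a_t = (7610 + 58400)/2 = 33005 km.
Transfer time t = π√(a_t³/μ) = π√((33005)³ / 3.986×10^5) = 29840 s.
Converting: 29840 s ÷ 3600 s/hour = 8.29 hours.

t = 8.29 hours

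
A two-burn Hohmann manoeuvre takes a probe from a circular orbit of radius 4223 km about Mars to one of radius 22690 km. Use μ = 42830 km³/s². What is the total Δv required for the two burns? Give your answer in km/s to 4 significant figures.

Δv = 1.555 km/s

The Hohmann ellipse has a_t = (r₁ + r₂)/2 = 13456.5 km.
At r₁ the circular-orbit speed is v₁ = √(μ/r₁) = 3.1847 km/s.
Transfer-orbit speed at r₁ (vis-viva): v_p = √[μ(2/r₁ − 1/a_t)] = 4.1354 km/s.
First burn Δv₁ = |v_p − v₁| = 0.9507 km/s.
At r₂, v₂ = √(μ/r₂) = 1.3739 km/s.
Transfer-orbit speed at r₂: v_a = √[μ(2/r₂ − 1/a_t)] = 0.76966 km/s.
Second burn Δv₂ = |v₂ − v_a| = 0.6042 km/s.
Δv = Δv₁ + Δv₂ = 0.9507 + 0.6042 = 1.555 km/s.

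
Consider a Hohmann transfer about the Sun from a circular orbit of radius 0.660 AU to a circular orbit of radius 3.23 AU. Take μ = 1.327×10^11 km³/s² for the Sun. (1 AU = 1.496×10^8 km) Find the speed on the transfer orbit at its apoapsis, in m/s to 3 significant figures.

v = 9650 m/s

In km: r₁ = 0.660 × 1.496×10^8 = 9.8736×10^7 km; r₂ = 3.23 × 1.496×10^8 = 4.83208×10^8 km.
The Hohmann ellipse has a_t = (r₁ + r₂)/2 = 2.90972×10^8 km.
At apoapsis, r = 4.83208×10^8 km.
From the vis-viva equation, v = √[μ(2/r − 1/a_t)] = 9.653 km/s.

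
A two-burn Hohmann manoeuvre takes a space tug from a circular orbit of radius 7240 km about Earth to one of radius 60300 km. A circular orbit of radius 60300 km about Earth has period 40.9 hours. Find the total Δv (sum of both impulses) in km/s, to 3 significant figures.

Δv = 3.88 km/s

From Kepler's third law T² = 4π²r³/μ at r = 60300 km, T = 40.9 hours = 40.9 × 3600 s = 1.4724×10^5 s: μ = 4π²r³/T² = 3.99264×10^5 km³/s².
The Hohmann ellipse has a_t = (r₁ + r₂)/2 = 33770 km.
Circular speed at r₁: v₁ = √(μ/r₁) = √(3.99264×10^5/7240) = 7.426 km/s.
Transfer-orbit speed at r₁ (v² = μ(2/r − 1/a)): v_p = √[μ(2/r₁ − 1/a_t)] = 9.923 km/s.
First burn Δv₁ = |v_p − v₁| = 2.497 km/s.
Circular speed at r₂: v₂ = √(μ/r₂) = 2.573 km/s.
Transfer-orbit speed at r₂: v_a = √[μ(2/r₂ − 1/a_t)] = 1.191 km/s.
Second burn Δv₂ = |v₂ − v_a| = 1.382 km/s.
Total Δv = Δv₁ + Δv₂ = 3.879 km/s.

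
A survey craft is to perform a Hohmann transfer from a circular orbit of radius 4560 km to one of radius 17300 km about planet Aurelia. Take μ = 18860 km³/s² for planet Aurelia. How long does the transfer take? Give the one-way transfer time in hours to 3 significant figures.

The Hohmann ellipse has a_t = (r₁ + r₂)/2 = 10930 km.
Half the transfer-orbit period gives t = π√(a_t³/μ) = 26140 s.
Converting: 26140 s ÷ 3600 s/hour = 7.26 hours.

t = 7.26 hours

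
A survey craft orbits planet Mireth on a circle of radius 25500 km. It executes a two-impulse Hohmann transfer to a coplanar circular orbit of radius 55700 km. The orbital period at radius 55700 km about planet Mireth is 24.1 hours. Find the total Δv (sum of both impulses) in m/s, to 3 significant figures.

Δv = 1860 m/s

From Kepler's third law T² = 4π²r³/μ at r = 55700 km, T = 24.1 hours = 24.1 × 3600 s = 86760 s: μ = 4π²r³/T² = 9.06330×10^5 km³/s².
The Hohmann ellipse has a_t = (r₁ + r₂)/2 = 40600 km.
Circular speed at r₁: v₁ = √(μ/r₁) = √(9.06330×10^5/25500) = 5.962 km/s.
Transfer-orbit speed at r₁ (vis-viva equation): v_p = √[μ(2/r₁ − 1/a_t)] = 6.983 km/s.
First burn Δv₁ = |v_p − v₁| = 1.021 km/s.
Circular speed at r₂: v₂ = √(μ/r₂) = 4.034 km/s.
Transfer-orbit speed at r₂: v_a = √[μ(2/r₂ − 1/a_t)] = 3.197 km/s.
Second burn Δv₂ = |v₂ − v_a| = 0.8370 km/s.
Δv = Δv₁ + Δv₂ = 1.021 + 0.8370 = 1.858 km/s.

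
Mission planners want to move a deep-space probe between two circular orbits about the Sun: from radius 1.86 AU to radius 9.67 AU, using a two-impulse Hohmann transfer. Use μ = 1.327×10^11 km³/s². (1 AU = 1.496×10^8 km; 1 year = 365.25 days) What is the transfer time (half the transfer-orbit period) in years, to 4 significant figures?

t = 6.922 years

In km: r₁ = 1.86 × 1.496×10^8 = 2.78256×10^8 km; r₂ = 9.67 × 1.496×10^8 = 1.446632×10^9 km.
Transfer-ellipse semi-major axis a_t = (r₁ + r₂)/2 = (2.78256×10^8 + 1.446632×10^9)/2 = 8.62444×10^8 km.
Half the transfer-orbit period gives t = π√(a_t³/μ) = 2.1843×10^8 s.
Converting: 2.1843×10^8 s ÷ 3.15576×10^7 s/year (365.25 × 86400) = 6.922 years.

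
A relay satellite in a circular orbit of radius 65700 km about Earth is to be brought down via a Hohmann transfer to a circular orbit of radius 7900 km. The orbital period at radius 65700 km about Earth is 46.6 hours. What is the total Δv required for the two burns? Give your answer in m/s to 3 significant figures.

Δv = 3710 m/s

From Kepler's third law T² = 4π²r³/μ at r = 65700 km, T = 46.6 hours = 46.6 × 3600 s = 1.6776×10^5 s: μ = 4π²r³/T² = 3.97813×10^5 km³/s².
Transfer-ellipse semi-major axis a_t = (r₁ + r₂)/2 = (65700 + 7900)/2 = 36800 km.
Circular speed at r₁: v₁ = √(μ/r₁) = √(3.97813×10^5/65700) = 2.461 km/s.
Transfer-orbit speed at r₁ (vis-viva): v_a = √[μ(2/r₁ − 1/a_t)] = 1.140 km/s.
First burn Δv₁ = |v_a − v₁| = 1.321 km/s.
Circular speed at r₂: v₂ = √(μ/r₂) = 7.09620 km/s.
Transfer-orbit speed at r₂: v_p = √[μ(2/r₂ − 1/a_t)] = 9.48167 km/s.
Second burn Δv₂ = |v₂ − v_p| = 2.385 km/s.
Total Δv = Δv₁ + Δv₂ = 3.706 km/s.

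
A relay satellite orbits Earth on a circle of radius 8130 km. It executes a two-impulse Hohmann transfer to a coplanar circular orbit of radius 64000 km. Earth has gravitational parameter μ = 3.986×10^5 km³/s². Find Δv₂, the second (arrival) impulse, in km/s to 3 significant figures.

Δv₂ = 1.31 km/s

Transfer-ellipse semi-major axis a_t = (r₁ + r₂)/2 = (8130 + 64000)/2 = 36065 km.
On the circular orbit at r = 64000 km, v_c = √(μ/r) = 2.496 km/s.
Vis-viva on the transfer ellipse at r = 64000 km gives v_t = √[μ(2/r − 1/a_t)] = 1.185 km/s.
Δv₂ = |v_t − v_c| = |1.185 − 2.496| = 1.311 km/s.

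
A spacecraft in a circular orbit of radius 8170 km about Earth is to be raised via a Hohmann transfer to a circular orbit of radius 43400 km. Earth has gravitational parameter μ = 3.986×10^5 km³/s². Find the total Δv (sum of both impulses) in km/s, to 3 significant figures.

Semi-major axis of the transfer orbit: a_t = (8170 + 43400)/2 = 25785 km.
At r₁ the circular-orbit speed is v₁ = √(μ/r₁) = 6.985 km/s.
On the transfer ellipse at r₁, vis-viva gives v_p = √[μ(2/r₁ − 1/a_t)] = 9.062 km/s.
First burn Δv₁ = |v_p − v₁| = 2.077 km/s.
At r₂, v₂ = √(μ/r₂) = 3.031 km/s.
Transfer-orbit speed at r₂: v_a = √[μ(2/r₂ − 1/a_t)] = 1.706 km/s.
Second burn Δv₂ = |v₂ − v_a| = 1.325 km/s.
Δv = Δv₁ + Δv₂ = 2.077 + 1.325 = 3.402 km/s.

Δv = 3.40 km/s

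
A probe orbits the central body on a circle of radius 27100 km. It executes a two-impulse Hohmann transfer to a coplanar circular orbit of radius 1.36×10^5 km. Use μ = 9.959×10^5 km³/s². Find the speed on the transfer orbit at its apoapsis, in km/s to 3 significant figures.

v = 1.56 km/s

Semi-major axis of the transfer orbit: a_t = (27100 + 1.360×10^5)/2 = 81550 km.
The apoapsis of the transfer ellipse is at r = 1.360×10^5 km.
From the vis-viva equation, v = √[μ(2/r − 1/a_t)] = 1.560 km/s.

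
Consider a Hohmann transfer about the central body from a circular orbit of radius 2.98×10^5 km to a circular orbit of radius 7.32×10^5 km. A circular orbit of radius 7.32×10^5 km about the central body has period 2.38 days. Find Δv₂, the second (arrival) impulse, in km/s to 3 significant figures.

From Kepler's third law T² = 4π²r³/μ at r = 7.32×10^5 km, T = 2.38 days = 2.38 × 86400 s = 2.05632×10^5 s: μ = 4π²r³/T² = 3.66194×10^8 km³/s².
Semi-major axis of the transfer orbit: a_t = (2.980×10^5 + 7.320×10^5)/2 = 5.150×10^5 km.
Circular speed at r = 7.320×10^5 km: v_c = √(μ/r) = 22.367 km/s.
Transfer-orbit speed at the same r (vis-viva, a = a_t): v_t = √[μ(2/r − 1/a_t)] = 17.014 km/s.
Δv₂ = |v_t − v_c| = |17.014 − 22.367| = 5.353 km/s.

Δv₂ = 5.35 km/s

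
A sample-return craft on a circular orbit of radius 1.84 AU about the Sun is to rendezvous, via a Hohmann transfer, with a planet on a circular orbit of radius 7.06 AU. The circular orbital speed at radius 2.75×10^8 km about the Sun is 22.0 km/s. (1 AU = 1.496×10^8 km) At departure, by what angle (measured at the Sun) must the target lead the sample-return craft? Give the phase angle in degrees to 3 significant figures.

From the circular-orbit relation v² = μ/r at r = 2.75×10^8 km: μ = v²r = (22.0)² × 2.75×10^8 = 1.33100×10^11 km³/s².
In km: r₁ = 1.84 × 1.496×10^8 = 2.75264×10^8 km; r₂ = 7.06 × 1.496×10^8 = 1.056176×10^9 km.
Transfer-ellipse semi-major axis a_t = (r₁ + r₂)/2 = (2.75264×10^8 + 1.056176×10^9)/2 = 6.6572×10^8 km.
The half-period of the transfer ellipse is t = π√(a_t³/μ) = 1.47910×10^8 s.
The target's mean motion on its circular orbit is ω₂ = √(μ/r₂³) = 1.06288×10^-8 rad/s.
Angle swept by the target during transfer: ω₂·t = 1.57211 rad = 90.08°.
Arrival is 180° from departure on the ellipse, so φ = 180° − 90.08° = 89.9°.

φ = 89.9°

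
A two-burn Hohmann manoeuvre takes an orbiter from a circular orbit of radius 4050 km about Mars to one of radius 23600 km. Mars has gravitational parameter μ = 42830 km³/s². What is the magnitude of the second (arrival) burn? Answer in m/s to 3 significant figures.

Transfer-ellipse semi-major axis a_t = (r₁ + r₂)/2 = (4050 + 23600)/2 = 13825 km.
Circular speed at r = 23600 km: v_c = √(μ/r) = 1.34716 km/s.
Vis-viva on the transfer ellipse at r = 23600 km gives v_t = √[μ(2/r − 1/a_t)] = 0.729143 km/s.
Δv₂ = |v_t − v_c| = |0.729143 − 1.34716| = 0.6180 km/s.

Δv₂ = 618 m/s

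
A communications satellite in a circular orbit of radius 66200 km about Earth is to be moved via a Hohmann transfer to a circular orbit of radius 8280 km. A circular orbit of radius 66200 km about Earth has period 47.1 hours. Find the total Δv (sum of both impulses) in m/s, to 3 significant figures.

From Kepler's third law T² = 4π²r³/μ at r = 66200 km, T = 47.1 hours = 47.1 × 3600 s = 1.6956×10^5 s: μ = 4π²r³/T² = 3.98370×10^5 km³/s².
Transfer-ellipse semi-major axis a_t = (r₁ + r₂)/2 = (66200 + 8280)/2 = 37240 km.
At r₁ the circular-orbit speed is v₁ = √(μ/r₁) = 2.453 km/s.
Transfer-orbit speed at r₁ (v² = μ(2/r − 1/a)): v_a = √[μ(2/r₁ − 1/a_t)] = 1.157 km/s.
First burn Δv₁ = |v_a − v₁| = 1.296 km/s.
Circular speed at r₂: v₂ = √(μ/r₂) = 6.936 km/s.
Transfer-orbit speed at r₂: v_p = √[μ(2/r₂ − 1/a_t)] = 9.248 km/s.
Second burn Δv₂ = |v₂ − v_p| = 2.312 km/s.
Total Δv = Δv₁ + Δv₂ = 3.608 km/s.

Δv = 3610 m/s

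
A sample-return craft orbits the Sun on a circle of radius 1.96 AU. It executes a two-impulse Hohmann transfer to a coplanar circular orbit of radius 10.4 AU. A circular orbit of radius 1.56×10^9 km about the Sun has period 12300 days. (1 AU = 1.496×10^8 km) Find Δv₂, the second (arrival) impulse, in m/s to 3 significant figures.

From Kepler's third law T² = 4π²r³/μ at r = 1.56×10^9 km, T = 12300 days = 12300 × 86400 s = 1.06272×10^9 s: μ = 4π²r³/T² = 1.32708×10^11 km³/s².
In km: r₁ = 1.96 × 1.496×10^8 = 2.93216×10^8 km; r₂ = 10.4 × 1.496×10^8 = 1.55584×10^9 km.
Transfer-ellipse semi-major axis a_t = (r₁ + r₂)/2 = (2.93216×10^8 + 1.55584×10^9)/2 = 9.24528×10^8 km.
Circular speed at r = 1.55584×10^9 km: v_c = √(μ/r) = 9.23561 km/s.
Transfer-orbit speed at the same r (vis-viva, a = a_t): v_t = √[μ(2/r − 1/a_t)] = 5.20115 km/s.
Δv₂ = |v_t − v_c| = |5.20115 − 9.23561| = 4.034 km/s.

Δv₂ = 4030 m/s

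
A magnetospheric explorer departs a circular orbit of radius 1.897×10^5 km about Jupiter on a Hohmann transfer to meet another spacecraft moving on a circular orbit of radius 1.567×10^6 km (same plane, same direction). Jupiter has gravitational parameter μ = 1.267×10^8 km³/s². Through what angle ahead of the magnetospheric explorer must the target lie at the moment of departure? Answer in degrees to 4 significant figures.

The Hohmann ellipse has a_t = (r₁ + r₂)/2 = 8.7835×10^5 km.
Transfer time t = π√(a_t³/μ) = 2.2975×10^5 s.
The target's mean motion on its circular orbit is ω₂ = √(μ/r₂³) = 5.7383×10^-6 rad/s.
Angle swept by the target during transfer: ω₂·t = 1.3184 rad = 75.54°.
The magnetospheric explorer traverses 180° on the transfer ellipse, so the target must lead by 180° − 75.54° = 104.5°.

φ = 104.5°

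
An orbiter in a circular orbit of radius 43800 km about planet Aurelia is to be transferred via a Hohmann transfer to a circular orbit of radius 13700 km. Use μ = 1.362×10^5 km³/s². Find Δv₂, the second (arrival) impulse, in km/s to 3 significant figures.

Transfer-ellipse semi-major axis a_t = (r₁ + r₂)/2 = (43800 + 13700)/2 = 28750 km.
Circular speed at r = 13700 km: v_c = √(μ/r) = 3.15303 km/s.
Vis-viva on the transfer ellipse at r = 13700 km gives v_t = √[μ(2/r − 1/a_t)] = 3.89176 km/s.
Δv₂ = |v_t − v_c| = |3.89176 − 3.15303| = 0.7387 km/s.

Δv₂ = 0.739 km/s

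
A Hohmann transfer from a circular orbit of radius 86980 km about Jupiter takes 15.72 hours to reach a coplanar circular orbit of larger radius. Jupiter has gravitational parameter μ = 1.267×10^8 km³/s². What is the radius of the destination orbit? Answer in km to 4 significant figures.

Transfer time t = 15.72 hours = 56592 s, and t = π√(a_t³/μ).
So a_t = (μ t²/π²)^(1/3) = (1.267×10^8 × (56592)² / π²)^(1/3) = 3.4514×10^5 km.
Since a_t = (r₁ + r₂)/2, r₂ = 2a_t − r₁ = 2×3.4514×10^5 − 86980 = 6.033×10^5 km.

r₂ = 6.033×10^5 km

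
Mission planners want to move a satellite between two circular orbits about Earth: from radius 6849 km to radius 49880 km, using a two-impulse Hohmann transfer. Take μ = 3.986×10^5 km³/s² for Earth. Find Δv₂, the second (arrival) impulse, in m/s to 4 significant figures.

Transfer-ellipse semi-major axis a_t = (r₁ + r₂)/2 = (6849 + 49880)/2 = 28364.5 km.
On the circular orbit at r = 49880 km, v_c = √(μ/r) = 2.827 km/s.
Transfer-orbit speed at the same r (vis-viva, a = a_t): v_t = √[μ(2/r − 1/a_t)] = 1.389 km/s.
Δv₂ = |v_t − v_c| = |1.389 − 2.827| = 1.438 km/s.

Δv₂ = 1438 m/s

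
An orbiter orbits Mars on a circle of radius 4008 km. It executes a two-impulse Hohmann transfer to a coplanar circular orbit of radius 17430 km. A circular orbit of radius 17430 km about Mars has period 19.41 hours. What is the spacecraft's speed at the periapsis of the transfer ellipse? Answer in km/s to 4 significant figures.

v = 4.168 km/s

From Kepler's third law T² = 4π²r³/μ at r = 17430 km, T = 19.41 hours = 19.41 × 3600 s = 69876 s: μ = 4π²r³/T² = 42815.0 km³/s².
Semi-major axis of the transfer orbit: a_t = (4008 + 17430)/2 = 10719 km.
The periapsis of the transfer ellipse is at r = 4008 km.
Applying v² = μ(2/r − 1/a_t): v = 4.168 km/s.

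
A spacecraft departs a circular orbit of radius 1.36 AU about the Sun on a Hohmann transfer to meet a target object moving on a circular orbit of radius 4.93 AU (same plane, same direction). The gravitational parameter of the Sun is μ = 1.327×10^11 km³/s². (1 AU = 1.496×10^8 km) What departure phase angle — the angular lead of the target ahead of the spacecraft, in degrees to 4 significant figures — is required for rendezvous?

φ = 88.29°

In km: r₁ = 1.36 × 1.496×10^8 = 2.03456×10^8 km; r₂ = 4.93 × 1.496×10^8 = 7.37528×10^8 km.
Semi-major axis of the transfer orbit: a_t = (2.03456×10^8 + 7.37528×10^8)/2 = 4.70492×10^8 km.
Transfer time t = π√(a_t³/μ) = 8.8012×10^7 s.
Target angular speed ω₂ = √(μ/r₂³) = 1.8187×10^-8 rad/s.
Angle swept by the target during transfer: ω₂·t = 1.6007 rad = 91.71°.
The spacecraft traverses 180° on the transfer ellipse, so the target must lead by 180° − 91.71° = 88.29°.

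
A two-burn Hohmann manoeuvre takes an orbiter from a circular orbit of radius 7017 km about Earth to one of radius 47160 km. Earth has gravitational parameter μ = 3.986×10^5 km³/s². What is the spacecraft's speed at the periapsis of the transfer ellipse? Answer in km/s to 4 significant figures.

Semi-major axis of the transfer orbit: a_t = (7017 + 47160)/2 = 27088.5 km.
At periapsis, r = 7017 km.
From the vis-viva equation, v = √[μ(2/r − 1/a_t)] = 9.945 km/s.

v = 9.945 km/s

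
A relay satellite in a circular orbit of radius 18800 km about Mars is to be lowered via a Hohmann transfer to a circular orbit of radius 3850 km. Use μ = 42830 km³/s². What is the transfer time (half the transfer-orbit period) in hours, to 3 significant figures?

t = 5.08 hours

The Hohmann ellipse has a_t = (r₁ + r₂)/2 = 11325 km.
Half the transfer-orbit period gives t = π√(a_t³/μ) = 18300 s.
Converting: 18300 s ÷ 3600 s/hour = 5.08 hours.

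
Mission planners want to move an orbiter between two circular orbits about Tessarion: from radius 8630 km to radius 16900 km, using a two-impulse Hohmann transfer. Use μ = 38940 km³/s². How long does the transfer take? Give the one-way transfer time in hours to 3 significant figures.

t = 6.38 hours

Semi-major axis of the transfer orbit: a_t = (8630 + 16900)/2 = 12765 km.
Transfer time t = π√(a_t³/μ) = π√((12765)³ / 38940) = 22960 s.
Converting: 22960 s ÷ 3600 s/hour = 6.38 hours.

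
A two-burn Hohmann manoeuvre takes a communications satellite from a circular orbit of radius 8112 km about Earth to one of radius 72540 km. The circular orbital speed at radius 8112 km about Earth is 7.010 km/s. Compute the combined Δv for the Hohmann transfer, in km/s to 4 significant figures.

Δv = 3.685 km/s

From the circular-orbit relation v² = μ/r at r = 8112 km: μ = v²r = (7.010)² × 8112 = 3.98624×10^5 km³/s².
The Hohmann ellipse has a_t = (r₁ + r₂)/2 = 40326 km.
At r₁ the circular-orbit speed is v₁ = √(μ/r₁) = 7.010 km/s.
Transfer-orbit speed at r₁ (v² = μ(2/r − 1/a)): v_p = √[μ(2/r₁ − 1/a_t)] = 9.402 km/s.
First burn Δv₁ = |v_p − v₁| = 2.392 km/s.
Circular speed at r₂: v₂ = √(μ/r₂) = 2.344 km/s.
Transfer-orbit speed at r₂: v_a = √[μ(2/r₂ − 1/a_t)] = 1.051 km/s.
Second burn Δv₂ = |v₂ − v_a| = 1.293 km/s.
Total Δv = Δv₁ + Δv₂ = 3.685 km/s.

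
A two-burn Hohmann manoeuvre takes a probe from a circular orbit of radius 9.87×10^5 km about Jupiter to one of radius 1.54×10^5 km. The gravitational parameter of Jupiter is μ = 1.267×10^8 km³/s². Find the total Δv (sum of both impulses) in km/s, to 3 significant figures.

Semi-major axis of the transfer orbit: a_t = (9.870×10^5 + 1.540×10^5)/2 = 5.705×10^5 km.
Circular speed at r₁: v₁ = √(μ/r₁) = √(1.267×10^8/9.870×10^5) = 11.33 km/s.
On the transfer ellipse at r₁, vis-viva gives v_a = √[μ(2/r₁ − 1/a_t)] = 5.887 km/s.
First burn Δv₁ = |v_a − v₁| = 5.443 km/s.
Circular speed at r₂: v₂ = √(μ/r₂) = 28.6832 km/s.
Transfer-orbit speed at r₂: v_p = √[μ(2/r₂ − 1/a_t)] = 37.7276 km/s.
Second burn Δv₂ = |v₂ − v_p| = 9.044 km/s.
Δv = Δv₁ + Δv₂ = 5.443 + 9.044 = 14.49 km/s.

Δv = 14.5 km/s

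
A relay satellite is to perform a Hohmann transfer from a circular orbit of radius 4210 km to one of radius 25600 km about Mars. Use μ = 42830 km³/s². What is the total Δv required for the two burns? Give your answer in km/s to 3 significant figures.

Δv = 1.60 km/s

Transfer-ellipse semi-major axis a_t = (r₁ + r₂)/2 = (4210 + 25600)/2 = 14905 km.
Circular speed at r₁: v₁ = √(μ/r₁) = √(42830/4210) = 3.189576 km/s.
Transfer-orbit speed at r₁ (vis-viva equation): v_p = √[μ(2/r₁ − 1/a_t)] = 4.180103 km/s.
First burn Δv₁ = |v_p − v₁| = 0.99053 km/s.
Circular speed at r₂: v₂ = √(μ/r₂) = 1.29346 km/s.
Transfer-orbit speed at r₂: v_a = √[μ(2/r₂ − 1/a_t)] = 0.687431 km/s.
Second burn Δv₂ = |v₂ − v_a| = 0.60603 km/s.
Δv = Δv₁ + Δv₂ = 0.99053 + 0.60603 = 1.597 km/s.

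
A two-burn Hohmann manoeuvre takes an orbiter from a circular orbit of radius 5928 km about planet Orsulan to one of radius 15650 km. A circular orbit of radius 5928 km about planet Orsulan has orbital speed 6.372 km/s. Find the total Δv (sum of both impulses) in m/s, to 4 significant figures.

From the circular-orbit relation v² = μ/r at r = 5928 km: μ = v²r = (6.372)² × 5928 = 2.40691×10^5 km³/s².
The Hohmann ellipse has a_t = (r₁ + r₂)/2 = 10789 km.
Circular speed at r₁: v₁ = √(μ/r₁) = √(2.40691×10^5/5928) = 6.372 km/s.
Transfer-orbit speed at r₁ (vis-viva equation): v_p = √[μ(2/r₁ − 1/a_t)] = 7.674 km/s.
First burn Δv₁ = |v_p − v₁| = 1.302 km/s.
At r₂, v₂ = √(μ/r₂) = 3.922 km/s.
Transfer-orbit speed at r₂: v_a = √[μ(2/r₂ − 1/a_t)] = 2.907 km/s.
Second burn Δv₂ = |v₂ − v_a| = 1.015 km/s.
Total Δv = Δv₁ + Δv₂ = 2.317 km/s.

Δv = 2317 m/s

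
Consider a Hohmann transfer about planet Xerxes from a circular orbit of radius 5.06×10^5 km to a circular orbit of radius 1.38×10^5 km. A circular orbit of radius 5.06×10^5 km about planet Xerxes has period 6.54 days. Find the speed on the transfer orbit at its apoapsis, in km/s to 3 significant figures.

v = 3.68 km/s

From Kepler's third law T² = 4π²r³/μ at r = 5.06×10^5 km, T = 6.54 days = 6.54 × 86400 s = 5.65056×10^5 s: μ = 4π²r³/T² = 1.60187×10^7 km³/s².
Transfer-ellipse semi-major axis a_t = (r₁ + r₂)/2 = (5.060×10^5 + 1.380×10^5)/2 = 3.220×10^5 km.
At apoapsis, r = 5.060×10^5 km.
From the vis-viva equation, v = √[μ(2/r − 1/a_t)] = 3.683 km/s.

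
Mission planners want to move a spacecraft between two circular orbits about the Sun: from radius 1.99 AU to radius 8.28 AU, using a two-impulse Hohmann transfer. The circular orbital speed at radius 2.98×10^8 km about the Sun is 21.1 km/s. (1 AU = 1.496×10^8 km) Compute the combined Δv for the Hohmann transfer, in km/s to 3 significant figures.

Δv = 9.60 km/s

From the circular-orbit relation v² = μ/r at r = 2.98×10^8 km: μ = v²r = (21.1)² × 2.98×10^8 = 1.32673×10^11 km³/s².
In km: r₁ = 1.99 × 1.496×10^8 = 2.97704×10^8 km; r₂ = 8.28 × 1.496×10^8 = 1.238688×10^9 km.
Semi-major axis of the transfer orbit: a_t = (2.97704×10^8 + 1.238688×10^9)/2 = 7.68196×10^8 km.
Circular speed at r₁: v₁ = √(μ/r₁) = √(1.32673×10^11/2.97704×10^8) = 21.1105 km/s.
Transfer-orbit speed at r₁ (v² = μ(2/r − 1/a)): v_p = √[μ(2/r₁ − 1/a_t)] = 26.8067 km/s.
First burn Δv₁ = |v_p − v₁| = 5.696 km/s.
At r₂, v₂ = √(μ/r₂) = 10.35 km/s.
Transfer-orbit speed at r₂: v_a = √[μ(2/r₂ − 1/a_t)] = 6.443 km/s.
Second burn Δv₂ = |v₂ − v_a| = 3.907 km/s.
Δv = Δv₁ + Δv₂ = 5.696 + 3.907 = 9.603 km/s.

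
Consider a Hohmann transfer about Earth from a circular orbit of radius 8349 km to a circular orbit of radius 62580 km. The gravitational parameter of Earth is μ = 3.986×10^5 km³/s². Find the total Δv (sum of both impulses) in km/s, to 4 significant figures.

Transfer-ellipse semi-major axis a_t = (r₁ + r₂)/2 = (8349 + 62580)/2 = 35464.5 km.
At r₁ the circular-orbit speed is v₁ = √(μ/r₁) = 6.910 km/s.
On the transfer ellipse at r₁, v² = μ(2/r − 1/a) gives v_p = √[μ(2/r₁ − 1/a_t)] = 9.179 km/s.
First burn Δv₁ = |v_p − v₁| = 2.269 km/s.
Circular speed at r₂: v₂ = √(μ/r₂) = 2.524 km/s.
Transfer-orbit speed at r₂: v_a = √[μ(2/r₂ − 1/a_t)] = 1.225 km/s.
Second burn Δv₂ = |v₂ − v_a| = 1.299 km/s.
Δv = Δv₁ + Δv₂ = 2.269 + 1.299 = 3.568 km/s.

Δv = 3.568 km/s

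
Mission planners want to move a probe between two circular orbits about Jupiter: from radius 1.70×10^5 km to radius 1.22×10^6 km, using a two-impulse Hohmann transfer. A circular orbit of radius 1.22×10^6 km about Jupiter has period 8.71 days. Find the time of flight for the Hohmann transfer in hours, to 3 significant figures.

t = 44.9 hours

From Kepler's third law T² = 4π²r³/μ at r = 1.22×10^6 km, T = 8.71 days = 8.71 × 86400 s = 7.52544×10^5 s: μ = 4π²r³/T² = 1.26583×10^8 km³/s².
Transfer-ellipse semi-major axis a_t = (r₁ + r₂)/2 = (1.700×10^5 + 1.220×10^6)/2 = 6.950×10^5 km.
Half the transfer-orbit period gives t = π√(a_t³/μ) = 1.618×10^5 s.
Converting: 1.618×10^5 s ÷ 3600 s/hour = 44.9 hours.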